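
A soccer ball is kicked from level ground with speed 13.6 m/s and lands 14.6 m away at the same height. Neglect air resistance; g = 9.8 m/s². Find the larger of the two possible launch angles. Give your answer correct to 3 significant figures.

Level-ground range: R = v₀² sin(2θ)/g ⇒ sin 2θ = R g / v₀² = 14.6×9.8/13.6² = 0.7736.
2θ = arcsin(0.7736) = 50.68° or 180° − 50.68° = 129.32°.
So θ = 25.3° or θ = 64.7°.

64.7°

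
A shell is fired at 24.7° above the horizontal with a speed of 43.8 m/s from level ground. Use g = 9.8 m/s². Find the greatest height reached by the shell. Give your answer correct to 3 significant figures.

Vertical component of launch velocity: v_y = 43.8 sin 24.7° = 18.30 m/s.
At the highest point the vertical velocity is zero, so v_y² = 2 g h_max.
h_max = (18.30)² / (2 × 9.8) = 334.9 / 19.60 = 17.1 m.

17.1 m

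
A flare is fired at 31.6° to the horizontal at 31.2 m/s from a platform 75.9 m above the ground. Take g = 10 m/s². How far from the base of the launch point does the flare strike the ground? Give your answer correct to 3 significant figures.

Components: v_x = 31.2 cos 31.6° = 26.57 m/s, v_y = 31.2 sin 31.6° = 16.35 m/s.
Vertical: 0 = 75.9 + 16.35 t − ½(10) t² ⇒ 5.000 t² − 16.35 t − 75.9 = 0.
t = [16.35 + √(267.3 + 1518)] / 10.00 = 5.860 s.
Horizontal: R = v_x · t = 26.57 × 5.860 = 156 m.

156 m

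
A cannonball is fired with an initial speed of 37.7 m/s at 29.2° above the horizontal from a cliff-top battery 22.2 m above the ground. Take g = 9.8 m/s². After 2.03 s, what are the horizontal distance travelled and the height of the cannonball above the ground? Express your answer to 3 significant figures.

x = 66.8 m, y = 39.3 m

v_x = 37.7 cos 29.2° = 32.91 m/s; v_y0 = 37.7 sin 29.2° = 18.39 m/s.
x = v_x t = 32.91 × 2.03 = 66.8 m.
y = 22.2 + v_y0 t − ½ g t² = 39.3 m.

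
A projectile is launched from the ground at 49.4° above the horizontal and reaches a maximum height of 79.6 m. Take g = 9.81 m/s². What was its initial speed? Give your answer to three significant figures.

At maximum height v_y = 0, so (v₀ sin θ)² = 2 g H.
v₀ sin 49.4° = √(2 × 9.81 × 79.6) = 39.52 m/s.
v₀ = 39.52 / sin 49.4° = 39.52 / 0.7593 = 52.0 m/s.

52.0 m/s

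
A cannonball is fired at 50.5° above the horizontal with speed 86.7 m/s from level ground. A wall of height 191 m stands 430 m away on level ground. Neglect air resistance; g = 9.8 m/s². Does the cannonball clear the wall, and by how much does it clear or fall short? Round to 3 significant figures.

Yes — it clears the wall by 32.7 m.

v_x = 86.7 cos 50.5° = 55.15 m/s; v_y0 = 86.7 sin 50.5° = 66.90 m/s.
Time to reach the wall: t = 430 / 55.15 = 7.797 s.
Height at that point: y = 66.90×7.797 − 4.900×7.797² = 223.7 m.
That is 223.7 − 191 = 32.7 m above the top of the wall, so the cannonball clears it.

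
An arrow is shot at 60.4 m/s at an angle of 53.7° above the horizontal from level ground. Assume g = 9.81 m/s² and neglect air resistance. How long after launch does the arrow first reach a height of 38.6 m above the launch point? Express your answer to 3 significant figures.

v_y0 = 60.4 sin 53.7° = 48.68 m/s.
Set y = v_y0 t − ½ g t² = 38.6: 4.905 t² − 48.68 t + 38.6 = 0.
t = [48.68 ± √(2370 − 757.3)] / 9.81 = (48.68 ± 40.16) / 9.81, giving t = 0.869 s or t = 9.06 s.
The arrow is on the way up at the first time, so t = 0.869 s.

0.869 s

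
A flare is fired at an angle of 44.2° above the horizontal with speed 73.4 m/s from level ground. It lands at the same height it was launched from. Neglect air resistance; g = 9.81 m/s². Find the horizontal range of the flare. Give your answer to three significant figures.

549 m

Components: v_x = 73.4 cos 44.2° = 52.62 m/s, v_y = 73.4 sin 44.2° = 51.17 m/s.
Time of flight (same landing height): t = 2 v_y / g = 2 × 51.17 / 9.81 = 10.43 s.
Range: R = v_x · t = 52.62 × 10.43 = 549 m.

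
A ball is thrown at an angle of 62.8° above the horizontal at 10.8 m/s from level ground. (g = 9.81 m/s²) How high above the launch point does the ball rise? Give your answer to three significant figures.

4.70 m

Vertical component of launch velocity: v_y = 10.8 sin 62.8° = 9.606 m/s.
At the highest point the vertical velocity is zero, so v_y² = 2 g h_max.
h_max = (9.606)² / (2 × 9.81) = 92.28 / 19.62 = 4.70 m.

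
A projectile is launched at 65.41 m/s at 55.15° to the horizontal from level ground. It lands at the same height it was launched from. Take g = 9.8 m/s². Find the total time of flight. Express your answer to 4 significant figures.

Vertical component: v_y = 65.41 sin 55.15° = 53.679 m/s.
For a projectile landing at launch height, time of flight is t = 2 v_y / g = 2 × 53.679 / 9.8 = 10.95 s.

10.95 s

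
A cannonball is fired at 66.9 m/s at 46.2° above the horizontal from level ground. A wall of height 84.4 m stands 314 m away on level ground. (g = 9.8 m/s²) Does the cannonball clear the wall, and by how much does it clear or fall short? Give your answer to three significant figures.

v_x = 66.9 cos 46.2° = 46.30 m/s; v_y0 = 66.9 sin 46.2° = 48.29 m/s.
Time to reach the wall: t = 314 / 46.30 = 6.782 s.
Height at that point: y = 48.29×6.782 − 4.900×6.782² = 102.1 m.
That is 102.1 − 84.4 = 17.7 m above the top of the wall, so the cannonball clears it.

Yes — it clears the wall by 17.7 m.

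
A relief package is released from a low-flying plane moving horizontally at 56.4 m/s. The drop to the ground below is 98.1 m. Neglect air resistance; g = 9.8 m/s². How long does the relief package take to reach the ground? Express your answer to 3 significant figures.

4.47 s

The horizontal speed doesn't affect the fall. With v_y0 = 0, h = ½ g t².
t = √(2 × 98.1 / 9.8) = √20.02 = 4.47 s.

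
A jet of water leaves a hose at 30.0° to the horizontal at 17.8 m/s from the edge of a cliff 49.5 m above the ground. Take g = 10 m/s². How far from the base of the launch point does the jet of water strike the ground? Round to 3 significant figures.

64.1 m

Components: v_x = 17.8 cos 30.0° = 15.42 m/s, v_y = 17.8 sin 30.0° = 8.900 m/s.
Vertical: 0 = 49.5 + 8.900 t − ½(10) t² ⇒ 5.000 t² − 8.900 t − 49.5 = 0.
t = [8.900 + √(79.21 + 990.0)] / 10.00 = 4.160 s.
Horizontal: R = v_x · t = 15.42 × 4.160 = 64.1 m.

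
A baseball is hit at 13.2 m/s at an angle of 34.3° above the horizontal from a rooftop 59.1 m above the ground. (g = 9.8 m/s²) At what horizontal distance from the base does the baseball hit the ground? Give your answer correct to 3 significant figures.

Components: v_x = 13.2 cos 34.3° = 10.90 m/s, v_y = 13.2 sin 34.3° = 7.439 m/s.
Vertical: 0 = 59.1 + 7.439 t − ½(9.8) t² ⇒ 4.900 t² − 7.439 t − 59.1 = 0.
t = [7.439 + √(55.34 + 1158)] / 9.800 = 4.313 s.
Horizontal: R = v_x · t = 10.90 × 4.313 = 47.0 m.

47.0 m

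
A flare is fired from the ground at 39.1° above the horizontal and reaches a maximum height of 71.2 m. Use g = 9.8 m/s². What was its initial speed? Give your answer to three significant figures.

At maximum height v_y = 0, so (v₀ sin θ)² = 2 g H.
v₀ sin 39.1° = √(2 × 9.8 × 71.2) = 37.36 m/s.
v₀ = 37.36 / sin 39.1° = 37.36 / 0.6307 = 59.2 m/s.

59.2 m/s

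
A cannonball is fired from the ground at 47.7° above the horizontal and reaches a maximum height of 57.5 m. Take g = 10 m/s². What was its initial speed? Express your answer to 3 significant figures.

At maximum height v_y = 0, so (v₀ sin θ)² = 2 g H.
v₀ sin 47.7° = √(2 × 10 × 57.5) = 33.91 m/s.
v₀ = 33.91 / sin 47.7° = 33.91 / 0.7396 = 45.8 m/s.

45.8 m/s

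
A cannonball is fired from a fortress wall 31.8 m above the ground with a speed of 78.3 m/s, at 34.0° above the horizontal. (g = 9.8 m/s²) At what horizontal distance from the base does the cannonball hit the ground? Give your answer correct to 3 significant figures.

624 m

Components: v_x = 78.3 cos 34.0° = 64.91 m/s, v_y = 78.3 sin 34.0° = 43.78 m/s.
Vertical: 0 = 31.8 + 43.78 t − ½(9.8) t² ⇒ 4.900 t² − 43.78 t − 31.8 = 0.
t = [43.78 + √(1917 + 623.3)] / 9.800 = 9.610 s.
Horizontal: R = v_x · t = 64.91 × 9.610 = 624 m.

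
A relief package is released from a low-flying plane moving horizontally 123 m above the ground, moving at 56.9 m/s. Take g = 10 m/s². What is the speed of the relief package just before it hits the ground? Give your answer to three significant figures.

Fall time: t = √(2 × 123 / 10) = 4.960 s.
At impact: v_x = 56.9 m/s (unchanged), v_y = g t = 10 × 4.960 = 49.60 m/s.
Speed = √(v_x² + v_y²) = √(3238 + 2460) = 75.5 m/s.

75.5 m/s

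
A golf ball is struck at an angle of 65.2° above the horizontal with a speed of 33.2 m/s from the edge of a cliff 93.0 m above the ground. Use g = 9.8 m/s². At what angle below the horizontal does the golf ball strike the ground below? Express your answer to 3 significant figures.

75.1°

v_x = 33.2 cos 65.2° = 13.93 m/s.
At impact |v_y| = √(v_y0² + 2 g h) = √(30.14² + 2×9.8×93.0) = 52.26 m/s.
Angle below horizontal = arctan(|v_y| / v_x) = arctan(52.26 / 13.93) = 75.1°.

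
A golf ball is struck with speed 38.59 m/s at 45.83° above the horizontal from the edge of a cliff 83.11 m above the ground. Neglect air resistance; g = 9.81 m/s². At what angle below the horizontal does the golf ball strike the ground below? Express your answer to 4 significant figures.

61.22°

v_x = 38.59 cos 45.83° = 26.889 m/s.
At impact |v_y| = √(v_y0² + 2 g h) = √(27.680² + 2×9.81×83.11) = 48.957 m/s.
Angle below horizontal = arctan(|v_y| / v_x) = arctan(48.957 / 26.889) = 61.22°.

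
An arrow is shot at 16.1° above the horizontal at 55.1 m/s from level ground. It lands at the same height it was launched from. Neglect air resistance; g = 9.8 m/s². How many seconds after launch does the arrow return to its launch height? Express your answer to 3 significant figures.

Vertical component: v_y = 55.1 sin 16.1° = 15.28 m/s.
For a projectile landing at launch height, time of flight is t = 2 v_y / g = 2 × 15.28 / 9.8 = 3.12 s.

3.12 s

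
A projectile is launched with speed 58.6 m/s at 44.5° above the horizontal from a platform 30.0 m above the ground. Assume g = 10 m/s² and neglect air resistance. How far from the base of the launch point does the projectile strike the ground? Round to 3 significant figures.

Components: v_x = 58.6 cos 44.5° = 41.80 m/s, v_y = 58.6 sin 44.5° = 41.07 m/s.
Vertical: 0 = 30.0 + 41.07 t − ½(10) t² ⇒ 5.000 t² − 41.07 t − 30.0 = 0.
t = [41.07 + √(1687 + 600.0)] / 10.00 = 8.889 s.
Horizontal: R = v_x · t = 41.80 × 8.889 = 372 m.

372 m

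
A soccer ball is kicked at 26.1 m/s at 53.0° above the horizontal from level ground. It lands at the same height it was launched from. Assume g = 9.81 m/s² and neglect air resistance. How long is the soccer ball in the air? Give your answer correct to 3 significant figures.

Vertical component: v_y = 26.1 sin 53.0° = 20.84 m/s.
For a projectile landing at launch height, time of flight is t = 2 v_y / g = 2 × 20.84 / 9.81 = 4.25 s.

4.25 s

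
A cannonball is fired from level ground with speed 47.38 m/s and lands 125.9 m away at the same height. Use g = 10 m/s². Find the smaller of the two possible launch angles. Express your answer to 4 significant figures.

Level-ground range: R = v₀² sin(2θ)/g ⇒ sin 2θ = R g / v₀² = 125.9×10/47.38² = 0.5608.
2θ = arcsin(0.5608) = 34.111° or 180° − 34.111° = 145.889°.
So θ = 17.06° or θ = 72.94°.

17.06°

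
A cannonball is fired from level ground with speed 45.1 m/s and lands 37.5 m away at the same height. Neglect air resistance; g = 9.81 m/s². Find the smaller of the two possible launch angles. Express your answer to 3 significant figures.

Level-ground range: R = v₀² sin(2θ)/g ⇒ sin 2θ = R g / v₀² = 37.5×9.81/45.1² = 0.1809.
2θ = arcsin(0.1809) = 10.42° or 180° − 10.42° = 169.58°.
So θ = 5.21° or θ = 84.8°.

5.21°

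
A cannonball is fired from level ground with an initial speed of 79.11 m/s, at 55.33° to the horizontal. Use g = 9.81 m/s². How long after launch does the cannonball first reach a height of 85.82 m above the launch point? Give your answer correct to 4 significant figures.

1.485 s

v_y0 = 79.11 sin 55.33° = 65.063 m/s.
Set y = v_y0 t − ½ g t² = 85.82: 4.905 t² − 65.063 t + 85.82 = 0.
t = [65.063 ± √(4233.2 − 1683.8)] / 9.81 = (65.063 ± 50.492) / 9.81, giving t = 1.485 s or t = 11.78 s.
The cannonball is on the way up at the first time, so t = 1.485 s.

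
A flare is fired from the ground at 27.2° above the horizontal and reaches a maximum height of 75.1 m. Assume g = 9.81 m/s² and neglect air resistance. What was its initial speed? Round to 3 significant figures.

At maximum height v_y = 0, so (v₀ sin θ)² = 2 g H.
v₀ sin 27.2° = √(2 × 9.81 × 75.1) = 38.39 m/s.
v₀ = 38.39 / sin 27.2° = 38.39 / 0.4571 = 84.0 m/s.

84.0 m/s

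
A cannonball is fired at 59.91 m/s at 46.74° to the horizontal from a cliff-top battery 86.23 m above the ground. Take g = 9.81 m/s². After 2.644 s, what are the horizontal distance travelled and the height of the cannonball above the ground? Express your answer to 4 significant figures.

x = 108.6 m, y = 167.3 m

v_x = 59.91 cos 46.74° = 41.057 m/s; v_y0 = 59.91 sin 46.74° = 43.630 m/s.
x = v_x t = 41.057 × 2.644 = 108.6 m.
y = 86.23 + v_y0 t − ½ g t² = 167.3 m.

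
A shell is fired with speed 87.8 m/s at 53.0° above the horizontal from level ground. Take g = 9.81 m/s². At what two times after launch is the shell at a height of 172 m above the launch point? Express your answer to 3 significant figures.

v_y0 = 87.8 sin 53.0° = 70.12 m/s.
Set y = v_y0 t − ½ g t² = 172: 4.905 t² − 70.12 t + 172 = 0.
t = [70.12 ± √(4917 − 3375)] / 9.81 = (70.12 ± 39.27) / 9.81, giving t = 3.14 s or t = 11.2 s.
So the shell is at 172 m at t = 3.14 s (rising) and t = 11.2 s (falling).

3.14 s and 11.2 s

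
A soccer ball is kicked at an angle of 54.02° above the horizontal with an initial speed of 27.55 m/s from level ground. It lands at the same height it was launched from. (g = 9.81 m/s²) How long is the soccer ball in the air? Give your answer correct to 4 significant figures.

Vertical component: v_y = 27.55 sin 54.02° = 22.294 m/s.
For a projectile landing at launch height, time of flight is t = 2 v_y / g = 2 × 22.294 / 9.81 = 4.545 s.

4.545 s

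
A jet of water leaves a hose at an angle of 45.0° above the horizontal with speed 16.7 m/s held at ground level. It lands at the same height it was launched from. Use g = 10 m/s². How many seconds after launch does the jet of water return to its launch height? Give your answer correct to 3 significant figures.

Vertical component: v_y = 16.7 sin 45.0° = 11.81 m/s.
For a projectile landing at launch height, time of flight is t = 2 v_y / g = 2 × 11.81 / 10 = 2.36 s.

2.36 s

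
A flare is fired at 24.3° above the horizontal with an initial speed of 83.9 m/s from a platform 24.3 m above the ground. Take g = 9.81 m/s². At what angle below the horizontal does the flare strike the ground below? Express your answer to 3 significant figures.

v_x = 83.9 cos 24.3° = 76.47 m/s.
At impact |v_y| = √(v_y0² + 2 g h) = √(34.53² + 2×9.81×24.3) = 40.85 m/s.
Angle below horizontal = arctan(|v_y| / v_x) = arctan(40.85 / 76.47) = 28.1°.

28.1°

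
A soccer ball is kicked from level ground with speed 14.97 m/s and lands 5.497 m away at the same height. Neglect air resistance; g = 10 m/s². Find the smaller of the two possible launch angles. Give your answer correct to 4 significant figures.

Level-ground range: R = v₀² sin(2θ)/g ⇒ sin 2θ = R g / v₀² = 5.497×10/14.97² = 0.2453.
2θ = arcsin(0.2453) = 14.200° or 180° − 14.200° = 165.800°.
So θ = 7.100° or θ = 82.90°.

7.100°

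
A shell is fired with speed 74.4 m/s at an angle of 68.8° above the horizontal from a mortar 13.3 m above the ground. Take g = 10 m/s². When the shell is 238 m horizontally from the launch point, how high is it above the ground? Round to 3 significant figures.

236 m

v_x = 74.4 cos 68.8° = 26.90 m/s, v_y0 = 74.4 sin 68.8° = 69.36 m/s.
Time to reach x = 238 m: t = x / v_x = 238 / 26.90 = 8.848 s.
y = 13.3 + v_y0 t − ½ g t² = 13.3 + 69.36×8.848 − 5.000×8.848² = 236 m.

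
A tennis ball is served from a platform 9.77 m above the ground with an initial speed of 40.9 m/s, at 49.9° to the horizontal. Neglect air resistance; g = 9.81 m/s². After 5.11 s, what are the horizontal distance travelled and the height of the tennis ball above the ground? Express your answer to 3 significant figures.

v_x = 40.9 cos 49.9° = 26.34 m/s; v_y0 = 40.9 sin 49.9° = 31.29 m/s.
x = v_x t = 26.34 × 5.11 = 135 m.
y = 9.77 + v_y0 t − ½ g t² = 41.6 m.

x = 135 m, y = 41.6 m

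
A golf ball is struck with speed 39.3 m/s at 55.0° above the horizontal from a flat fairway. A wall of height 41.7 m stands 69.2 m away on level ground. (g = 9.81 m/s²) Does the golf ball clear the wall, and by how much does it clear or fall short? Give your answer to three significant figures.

v_x = 39.3 cos 55.0° = 22.54 m/s; v_y0 = 39.3 sin 55.0° = 32.19 m/s.
Time to reach the wall: t = 69.2 / 22.54 = 3.070 s.
Height at that point: y = 32.19×3.070 − 4.905×3.070² = 52.59 m.
That is 52.59 − 41.7 = 10.9 m above the top of the wall, so the golf ball clears it.

Yes — it clears the wall by 10.9 m.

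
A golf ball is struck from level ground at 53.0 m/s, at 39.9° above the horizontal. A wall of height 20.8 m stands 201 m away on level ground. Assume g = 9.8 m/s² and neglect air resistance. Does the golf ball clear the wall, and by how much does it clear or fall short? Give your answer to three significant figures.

Yes — it clears the wall by 27.5 m.

v_x = 53.0 cos 39.9° = 40.66 m/s; v_y0 = 53.0 sin 39.9° = 34.00 m/s.
Time to reach the wall: t = 201 / 40.66 = 4.943 s.
Height at that point: y = 34.00×4.943 − 4.900×4.943² = 48.34 m.
That is 48.34 − 20.8 = 27.5 m above the top of the wall, so the golf ball clears it.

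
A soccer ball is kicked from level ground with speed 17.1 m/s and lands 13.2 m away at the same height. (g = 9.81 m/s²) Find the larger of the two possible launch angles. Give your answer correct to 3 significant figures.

Level-ground range: R = v₀² sin(2θ)/g ⇒ sin 2θ = R g / v₀² = 13.2×9.81/17.1² = 0.4428.
2θ = arcsin(0.4428) = 26.28° or 180° − 26.28° = 153.72°.
So θ = 13.1° or θ = 76.9°.

76.9°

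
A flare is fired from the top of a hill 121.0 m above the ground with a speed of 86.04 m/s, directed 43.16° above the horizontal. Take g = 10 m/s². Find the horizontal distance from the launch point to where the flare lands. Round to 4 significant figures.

850.8 m

Components: v_x = 86.04 cos 43.16° = 62.762 m/s, v_y = 86.04 sin 43.16° = 58.855 m/s.
Vertical: 0 = 121.0 + 58.855 t − ½(10) t² ⇒ 5.000 t² − 58.855 t − 121.0 = 0.
t = [58.855 + √(3463.9 + 2420.0)] / 10.00 = 13.556 s.
Horizontal: R = v_x · t = 62.762 × 13.556 = 850.8 m.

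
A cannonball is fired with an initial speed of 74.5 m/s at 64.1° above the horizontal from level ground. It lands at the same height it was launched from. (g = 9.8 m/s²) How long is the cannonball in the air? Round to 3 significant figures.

Vertical component: v_y = 74.5 sin 64.1° = 67.02 m/s.
For a projectile landing at launch height, time of flight is t = 2 v_y / g = 2 × 67.02 / 9.8 = 13.7 s.

13.7 s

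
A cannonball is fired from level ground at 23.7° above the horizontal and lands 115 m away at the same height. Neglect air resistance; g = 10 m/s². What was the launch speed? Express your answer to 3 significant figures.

On level ground, R = v₀² sin(2θ) / g, so v₀ = √(R g / sin 2θ).
sin(2 × 23.7°) = 0.7361.
v₀ = √(115 × 10 / 0.7361) = √1562 = 39.5 m/s.

39.5 m/s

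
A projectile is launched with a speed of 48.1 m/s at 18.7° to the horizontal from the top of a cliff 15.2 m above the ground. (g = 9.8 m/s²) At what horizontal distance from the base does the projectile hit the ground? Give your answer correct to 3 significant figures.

Components: v_x = 48.1 cos 18.7° = 45.56 m/s, v_y = 48.1 sin 18.7° = 15.42 m/s.
Vertical: 0 = 15.2 + 15.42 t − ½(9.8) t² ⇒ 4.900 t² − 15.42 t − 15.2 = 0.
t = [15.42 + √(237.8 + 297.9)] / 9.800 = 3.935 s.
Horizontal: R = v_x · t = 45.56 × 3.935 = 179 m.

179 m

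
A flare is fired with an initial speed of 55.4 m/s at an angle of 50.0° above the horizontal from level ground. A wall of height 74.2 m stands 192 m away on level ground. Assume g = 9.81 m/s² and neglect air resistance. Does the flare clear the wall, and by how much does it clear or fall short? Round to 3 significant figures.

Yes — it clears the wall by 12.0 m.

v_x = 55.4 cos 50.0° = 35.61 m/s; v_y0 = 55.4 sin 50.0° = 42.44 m/s.
Time to reach the wall: t = 192 / 35.61 = 5.392 s.
Height at that point: y = 42.44×5.392 − 4.905×5.392² = 86.23 m.
That is 86.23 − 74.2 = 12.0 m above the top of the wall, so the flare clears it.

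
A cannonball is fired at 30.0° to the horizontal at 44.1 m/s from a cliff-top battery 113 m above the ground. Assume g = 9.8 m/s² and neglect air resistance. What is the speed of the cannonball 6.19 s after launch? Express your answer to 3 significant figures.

v_x = 44.1 cos 30.0° = 38.19 m/s (constant).
v_y(t) = 44.1 sin 30.0° − g t = 22.05 − 9.8 × 6.19 = -38.61 m/s.
Speed = √(v_x² + v_y²) = √(1458 + 1491) = 54.3 m/s.

54.3 m/s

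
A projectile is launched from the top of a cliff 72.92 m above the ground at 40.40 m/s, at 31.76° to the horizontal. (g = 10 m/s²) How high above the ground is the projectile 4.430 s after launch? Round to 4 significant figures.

69.00 m

v_y0 = 40.40 sin 31.76° = 21.265 m/s.
y(t) = 72.92 + v_y0 t − ½ g t² = 72.92 + 21.265×4.430 − ½×10×4.430² = 69.00 m.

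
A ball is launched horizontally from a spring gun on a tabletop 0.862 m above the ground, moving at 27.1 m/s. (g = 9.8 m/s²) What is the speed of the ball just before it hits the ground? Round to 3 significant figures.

Fall time: t = √(2 × 0.862 / 9.8) = 0.4194 s.
At impact: v_x = 27.1 m/s (unchanged), v_y = g t = 9.8 × 0.4194 = 4.110 m/s.
Speed = √(v_x² + v_y²) = √(734.4 + 16.89) = 27.4 m/s.

27.4 m/s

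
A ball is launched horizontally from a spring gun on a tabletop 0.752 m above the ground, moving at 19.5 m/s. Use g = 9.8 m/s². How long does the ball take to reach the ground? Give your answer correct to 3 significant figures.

0.392 s

The horizontal speed doesn't affect the fall. With v_y0 = 0, h = ½ g t².
t = √(2 × 0.752 / 9.8) = √0.1535 = 0.392 s.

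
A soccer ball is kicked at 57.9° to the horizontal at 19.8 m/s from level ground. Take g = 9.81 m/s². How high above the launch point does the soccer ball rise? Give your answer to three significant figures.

Vertical component of launch velocity: v_y = 19.8 sin 57.9° = 16.77 m/s.
At the highest point the vertical velocity is zero, so v_y² = 2 g h_max.
h_max = (16.77)² / (2 × 9.81) = 281.2 / 19.62 = 14.3 m.

14.3 m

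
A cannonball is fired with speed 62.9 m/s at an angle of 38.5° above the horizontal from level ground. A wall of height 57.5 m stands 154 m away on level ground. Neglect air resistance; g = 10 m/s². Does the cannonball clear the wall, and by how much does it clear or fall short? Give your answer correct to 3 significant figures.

v_x = 62.9 cos 38.5° = 49.23 m/s; v_y0 = 62.9 sin 38.5° = 39.16 m/s.
Time to reach the wall: t = 154 / 49.23 = 3.128 s.
Height at that point: y = 39.16×3.128 − 5.000×3.128² = 73.57 m.
That is 73.57 − 57.5 = 16.1 m above the top of the wall, so the cannonball clears it.

Yes — it clears the wall by 16.1 m.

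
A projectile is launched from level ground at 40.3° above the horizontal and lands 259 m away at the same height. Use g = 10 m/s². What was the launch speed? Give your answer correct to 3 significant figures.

On level ground, R = v₀² sin(2θ) / g, so v₀ = √(R g / sin 2θ).
sin(2 × 40.3°) = 0.9866.
v₀ = √(259 × 10 / 0.9866) = √2625 = 51.2 m/s.

51.2 m/s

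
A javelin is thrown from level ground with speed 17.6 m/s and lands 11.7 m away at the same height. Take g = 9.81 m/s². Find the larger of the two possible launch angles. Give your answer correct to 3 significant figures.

79.1°

Level-ground range: R = v₀² sin(2θ)/g ⇒ sin 2θ = R g / v₀² = 11.7×9.81/17.6² = 0.3705.
2θ = arcsin(0.3705) = 21.75° or 180° − 21.75° = 158.25°.
So θ = 10.9° or θ = 79.1°.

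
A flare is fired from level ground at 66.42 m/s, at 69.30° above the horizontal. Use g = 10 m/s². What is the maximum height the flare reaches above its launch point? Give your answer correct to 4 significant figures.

Vertical component of launch velocity: v_y = 66.42 sin 69.30° = 62.132 m/s.
At the highest point the vertical velocity is zero, so v_y² = 2 g h_max.
h_max = (62.132)² / (2 × 10) = 3860.4 / 20.00 = 193.0 m.

193.0 m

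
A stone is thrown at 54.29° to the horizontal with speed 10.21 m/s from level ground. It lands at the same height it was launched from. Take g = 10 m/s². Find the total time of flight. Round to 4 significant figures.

1.658 s

Vertical component: v_y = 10.21 sin 54.29° = 8.2903 m/s.
For a projectile landing at launch height, time of flight is t = 2 v_y / g = 2 × 8.2903 / 10 = 1.658 s.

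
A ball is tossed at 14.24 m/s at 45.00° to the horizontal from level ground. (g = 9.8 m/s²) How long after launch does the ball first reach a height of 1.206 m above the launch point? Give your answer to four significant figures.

v_y0 = 14.24 sin 45.00° = 10.069 m/s.
Set y = v_y0 t − ½ g t² = 1.206: 4.900 t² − 10.069 t + 1.206 = 0.
t = [10.069 ± √(101.38 − 23.638)] / 9.8 = (10.069 ± 8.8171) / 9.8, giving t = 0.1277 s or t = 1.927 s.
The ball is on the way up at the first time, so t = 0.1277 s.

0.1277 s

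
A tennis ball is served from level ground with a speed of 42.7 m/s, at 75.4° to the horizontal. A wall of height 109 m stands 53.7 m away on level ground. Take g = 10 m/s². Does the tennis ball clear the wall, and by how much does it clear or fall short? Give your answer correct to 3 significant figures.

No — it falls 27.3 m short of clearing the wall.

v_x = 42.7 cos 75.4° = 10.76 m/s; v_y0 = 42.7 sin 75.4° = 41.32 m/s.
Time to reach the wall: t = 53.7 / 10.76 = 4.991 s.
Height at that point: y = 41.32×4.991 − 5.000×4.991² = 81.68 m.
That is 109 − 81.68 = 27.3 m below the top of the wall, so the tennis ball does not clear it.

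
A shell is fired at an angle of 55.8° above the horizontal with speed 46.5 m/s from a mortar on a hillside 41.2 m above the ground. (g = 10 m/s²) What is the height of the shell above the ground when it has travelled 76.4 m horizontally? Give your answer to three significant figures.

111 m

v_x = 46.5 cos 55.8° = 26.14 m/s, v_y0 = 46.5 sin 55.8° = 38.46 m/s.
Time to reach x = 76.4 m: t = x / v_x = 76.4 / 26.14 = 2.923 s.
y = 41.2 + v_y0 t − ½ g t² = 41.2 + 38.46×2.923 − 5.000×2.923² = 111 m.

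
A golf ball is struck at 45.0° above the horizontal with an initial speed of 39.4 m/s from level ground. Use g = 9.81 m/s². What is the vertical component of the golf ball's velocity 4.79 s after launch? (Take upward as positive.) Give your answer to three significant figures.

Initial vertical component: v_y0 = 39.4 sin 45.0° = 27.86 m/s.
v_y(t) = v_y0 − g t = 27.86 − 9.81 × 4.79 = -19.1 m/s.

-19.1 m/s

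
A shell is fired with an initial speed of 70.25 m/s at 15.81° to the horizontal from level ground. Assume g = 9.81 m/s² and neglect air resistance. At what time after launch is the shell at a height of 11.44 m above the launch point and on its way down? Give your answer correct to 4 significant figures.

v_y0 = 70.25 sin 15.81° = 19.139 m/s.
Set y = v_y0 t − ½ g t² = 11.44: 4.905 t² − 19.139 t + 11.44 = 0.
t = [19.139 ± √(366.30 − 224.45)] / 9.81 = (19.139 ± 11.910) / 9.81, giving t = 0.7369 s or t = 3.165 s.
On the way down corresponds to the larger root: t = 3.165 s.

3.165 s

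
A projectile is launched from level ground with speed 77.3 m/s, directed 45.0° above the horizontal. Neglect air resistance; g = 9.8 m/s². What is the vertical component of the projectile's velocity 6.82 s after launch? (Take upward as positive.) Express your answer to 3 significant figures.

Initial vertical component: v_y0 = 77.3 sin 45.0° = 54.66 m/s.
v_y(t) = v_y0 − g t = 54.66 − 9.8 × 6.82 = -12.2 m/s.

-12.2 m/s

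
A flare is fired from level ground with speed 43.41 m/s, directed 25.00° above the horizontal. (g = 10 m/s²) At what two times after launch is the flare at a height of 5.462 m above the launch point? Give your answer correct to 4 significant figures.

0.3268 s and 3.342 s

v_y0 = 43.41 sin 25.00° = 18.346 m/s.
Set y = v_y0 t − ½ g t² = 5.462: 5.000 t² − 18.346 t + 5.462 = 0.
t = [18.346 ± √(336.58 − 109.24)] / 10 = (18.346 ± 15.078) / 10, giving t = 0.3268 s or t = 3.342 s.
So the flare is at 5.462 m at t = 0.3268 s (rising) and t = 3.342 s (falling).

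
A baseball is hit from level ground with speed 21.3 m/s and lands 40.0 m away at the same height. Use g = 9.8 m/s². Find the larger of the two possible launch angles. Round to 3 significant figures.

60.1°

Level-ground range: R = v₀² sin(2θ)/g ⇒ sin 2θ = R g / v₀² = 40.0×9.8/21.3² = 0.8640.
2θ = arcsin(0.8640) = 59.77° or 180° − 59.77° = 120.23°.
So θ = 29.9° or θ = 60.1°.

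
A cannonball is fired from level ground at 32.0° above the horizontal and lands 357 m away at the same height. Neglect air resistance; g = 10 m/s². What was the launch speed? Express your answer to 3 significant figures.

63.0 m/s

On level ground, R = v₀² sin(2θ) / g, so v₀ = √(R g / sin 2θ).
sin(2 × 32.0°) = 0.8988.
v₀ = √(357 × 10 / 0.8988) = √3972 = 63.0 m/s.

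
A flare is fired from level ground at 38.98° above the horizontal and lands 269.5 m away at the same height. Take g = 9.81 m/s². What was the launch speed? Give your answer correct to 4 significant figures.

On level ground, R = v₀² sin(2θ) / g, so v₀ = √(R g / sin 2θ).
sin(2 × 38.98°) = 0.9780.
v₀ = √(269.5 × 9.81 / 0.9780) = √2703.3 = 51.99 m/s.

51.99 m/s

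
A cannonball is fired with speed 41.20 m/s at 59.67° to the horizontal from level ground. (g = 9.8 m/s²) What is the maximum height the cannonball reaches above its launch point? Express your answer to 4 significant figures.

Vertical component of launch velocity: v_y = 41.20 sin 59.67° = 35.561 m/s.
At the highest point the vertical velocity is zero, so v_y² = 2 g h_max.
h_max = (35.561)² / (2 × 9.8) = 1264.6 / 19.60 = 64.52 m.

64.52 m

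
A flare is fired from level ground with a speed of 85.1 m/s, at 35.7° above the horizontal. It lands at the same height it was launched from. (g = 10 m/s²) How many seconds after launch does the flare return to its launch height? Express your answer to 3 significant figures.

9.93 s

Vertical component: v_y = 85.1 sin 35.7° = 49.66 m/s.
For a projectile landing at launch height, time of flight is t = 2 v_y / g = 2 × 49.66 / 10 = 9.93 s.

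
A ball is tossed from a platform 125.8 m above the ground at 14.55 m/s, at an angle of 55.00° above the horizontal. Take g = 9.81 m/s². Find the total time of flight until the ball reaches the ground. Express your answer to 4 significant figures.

Vertical component: v_y = 14.55 sin 55.00° = 11.919 m/s.
Taking up as positive with launch at y = 125.8 m, landing at y = 0: 0 = 125.8 + 11.919 t − ½(9.81) t².
Solving 4.905 t² − 11.919 t − 125.8 = 0 gives t = [11.919 + √(11.919² + 4·4.905·125.8)] / 9.810 = 6.423 s.

6.423 s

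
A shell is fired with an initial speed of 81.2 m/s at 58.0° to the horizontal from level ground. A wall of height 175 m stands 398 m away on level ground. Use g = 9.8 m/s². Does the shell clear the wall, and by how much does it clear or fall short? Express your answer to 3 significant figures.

v_x = 81.2 cos 58.0° = 43.03 m/s; v_y0 = 81.2 sin 58.0° = 68.86 m/s.
Time to reach the wall: t = 398 / 43.03 = 9.249 s.
Height at that point: y = 68.86×9.249 − 4.900×9.249² = 217.7 m.
That is 217.7 − 175 = 42.7 m above the top of the wall, so the shell clears it.

Yes — it clears the wall by 42.7 m.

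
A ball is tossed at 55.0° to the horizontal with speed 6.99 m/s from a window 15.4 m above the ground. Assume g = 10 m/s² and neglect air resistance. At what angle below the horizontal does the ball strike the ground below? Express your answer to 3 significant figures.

77.7°

v_x = 6.99 cos 55.0° = 4.009 m/s.
At impact |v_y| = √(v_y0² + 2 g h) = √(5.726² + 2×10×15.4) = 18.46 m/s.
Angle below horizontal = arctan(|v_y| / v_x) = arctan(18.46 / 4.009) = 77.7°.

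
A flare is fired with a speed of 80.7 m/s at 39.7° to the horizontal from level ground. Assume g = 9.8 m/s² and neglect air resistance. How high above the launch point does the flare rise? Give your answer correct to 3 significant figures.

Vertical component of launch velocity: v_y = 80.7 sin 39.7° = 51.55 m/s.
At the highest point the vertical velocity is zero, so v_y² = 2 g h_max.
h_max = (51.55)² / (2 × 9.8) = 2657 / 19.60 = 136 m.

136 m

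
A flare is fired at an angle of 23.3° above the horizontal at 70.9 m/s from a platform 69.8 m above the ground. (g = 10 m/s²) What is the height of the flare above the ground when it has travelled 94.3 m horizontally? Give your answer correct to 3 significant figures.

99.9 m

v_x = 70.9 cos 23.3° = 65.12 m/s, v_y0 = 70.9 sin 23.3° = 28.04 m/s.
Time to reach x = 94.3 m: t = x / v_x = 94.3 / 65.12 = 1.448 s.
y = 69.8 + v_y0 t − ½ g t² = 69.8 + 28.04×1.448 − 5.000×1.448² = 99.9 m.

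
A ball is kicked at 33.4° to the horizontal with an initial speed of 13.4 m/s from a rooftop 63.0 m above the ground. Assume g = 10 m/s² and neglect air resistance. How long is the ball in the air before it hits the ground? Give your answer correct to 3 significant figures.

Vertical component: v_y = 13.4 sin 33.4° = 7.376 m/s.
Taking up as positive with launch at y = 63.0 m, landing at y = 0: 0 = 63.0 + 7.376 t − ½(10) t².
Solving 5.000 t² − 7.376 t − 63.0 = 0 gives t = [7.376 + √(7.376² + 4·5.000·63.0)] / 10.00 = 4.36 s.

4.36 s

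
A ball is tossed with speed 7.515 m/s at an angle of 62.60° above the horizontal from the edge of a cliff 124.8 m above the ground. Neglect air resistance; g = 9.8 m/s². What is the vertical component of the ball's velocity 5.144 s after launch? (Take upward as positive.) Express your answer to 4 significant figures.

-43.74 m/s

Initial vertical component: v_y0 = 7.515 sin 62.60° = 6.6719 m/s.
v_y(t) = v_y0 − g t = 6.6719 − 9.8 × 5.144 = -43.74 m/s.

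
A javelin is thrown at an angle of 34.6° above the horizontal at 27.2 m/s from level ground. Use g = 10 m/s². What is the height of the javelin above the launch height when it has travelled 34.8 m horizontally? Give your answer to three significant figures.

v_x = 27.2 cos 34.6° = 22.39 m/s, v_y0 = 27.2 sin 34.6° = 15.45 m/s.
Time to reach x = 34.8 m: t = x / v_x = 34.8 / 22.39 = 1.554 s.
y = v_y0 t − ½ g t² = 15.45×1.554 − 5.000×1.554² = 11.9 m.

11.9 m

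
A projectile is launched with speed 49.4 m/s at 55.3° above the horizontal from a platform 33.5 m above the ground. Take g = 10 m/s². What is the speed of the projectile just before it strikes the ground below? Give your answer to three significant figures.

55.8 m/s

v_x = 49.4 cos 55.3° = 28.12 m/s is unchanged throughout.
For the vertical component, v_y² = v_y0² + 2 g h = (40.61)² + 2×10×33.5 = 2319, so |v_y| = 48.16 m/s.
Impact speed = √(v_x² + v_y²) = √(790.7 + 2319) = 55.8 m/s.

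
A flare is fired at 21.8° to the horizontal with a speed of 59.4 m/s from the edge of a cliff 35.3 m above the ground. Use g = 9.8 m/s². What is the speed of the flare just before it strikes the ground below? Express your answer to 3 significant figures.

v_x = 59.4 cos 21.8° = 55.15 m/s is unchanged throughout.
For the vertical component, v_y² = v_y0² + 2 g h = (22.06)² + 2×9.8×35.3 = 1179, so |v_y| = 34.34 m/s.
Impact speed = √(v_x² + v_y²) = √(3042 + 1179) = 65.0 m/s.

65.0 m/s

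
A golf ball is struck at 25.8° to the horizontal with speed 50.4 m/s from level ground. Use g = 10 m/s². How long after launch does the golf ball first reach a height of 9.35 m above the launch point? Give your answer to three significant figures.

0.478 s

v_y0 = 50.4 sin 25.8° = 21.94 m/s.
Set y = v_y0 t − ½ g t² = 9.35: 5.000 t² − 21.94 t + 9.35 = 0.
t = [21.94 ± √(481.4 − 187.0)] / 10 = (21.94 ± 17.16) / 10, giving t = 0.478 s or t = 3.91 s.
The golf ball is on the way up at the first time, so t = 0.478 s.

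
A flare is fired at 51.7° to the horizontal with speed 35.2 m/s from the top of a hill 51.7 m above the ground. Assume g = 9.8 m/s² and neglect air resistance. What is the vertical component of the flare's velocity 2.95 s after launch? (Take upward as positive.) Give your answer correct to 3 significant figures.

Initial vertical component: v_y0 = 35.2 sin 51.7° = 27.62 m/s.
v_y(t) = v_y0 − g t = 27.62 − 9.8 × 2.95 = -1.29 m/s.

-1.29 m/s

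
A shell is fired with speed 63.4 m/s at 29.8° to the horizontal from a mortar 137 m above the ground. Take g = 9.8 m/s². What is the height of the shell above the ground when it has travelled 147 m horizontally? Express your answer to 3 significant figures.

v_x = 63.4 cos 29.8° = 55.02 m/s, v_y0 = 63.4 sin 29.8° = 31.51 m/s.
Time to reach x = 147 m: t = x / v_x = 147 / 55.02 = 2.672 s.
y = 137 + v_y0 t − ½ g t² = 137 + 31.51×2.672 − 4.900×2.672² = 186 m.

186 m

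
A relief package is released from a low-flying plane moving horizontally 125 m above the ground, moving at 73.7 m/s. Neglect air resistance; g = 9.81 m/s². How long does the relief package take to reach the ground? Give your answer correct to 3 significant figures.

5.05 s

The horizontal speed doesn't affect the fall. With v_y0 = 0, h = ½ g t².
t = √(2 × 125 / 9.81) = √25.48 = 5.05 s.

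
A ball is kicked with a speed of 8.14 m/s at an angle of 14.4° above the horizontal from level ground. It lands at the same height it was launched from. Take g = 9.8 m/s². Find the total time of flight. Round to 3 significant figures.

0.413 s

Vertical component: v_y = 8.14 sin 14.4° = 2.024 m/s.
For a projectile landing at launch height, time of flight is t = 2 v_y / g = 2 × 2.024 / 9.8 = 0.413 s.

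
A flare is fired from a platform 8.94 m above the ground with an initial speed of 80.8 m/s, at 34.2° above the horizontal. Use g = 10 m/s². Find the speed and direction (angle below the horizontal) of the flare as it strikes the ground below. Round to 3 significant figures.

81.9 m/s at 35.3° below the horizontal

v_x = 80.8 cos 34.2° = 66.83 m/s (constant).
|v_y| at impact = √((45.42)² + 2×10×8.94) = 47.35 m/s.
Speed = √(66.83² + 47.35²) = 81.9 m/s; angle = arctan(47.35/66.83) = 35.3° below horizontal.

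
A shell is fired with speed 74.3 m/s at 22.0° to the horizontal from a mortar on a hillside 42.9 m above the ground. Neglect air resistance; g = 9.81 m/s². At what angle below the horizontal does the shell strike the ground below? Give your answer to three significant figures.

30.3°

v_x = 74.3 cos 22.0° = 68.89 m/s.
At impact |v_y| = √(v_y0² + 2 g h) = √(27.83² + 2×9.81×42.9) = 40.20 m/s.
Angle below horizontal = arctan(|v_y| / v_x) = arctan(40.20 / 68.89) = 30.3°.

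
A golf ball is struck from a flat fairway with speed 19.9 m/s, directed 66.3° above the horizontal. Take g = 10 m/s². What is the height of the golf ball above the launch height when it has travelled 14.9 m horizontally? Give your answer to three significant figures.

16.6 m

v_x = 19.9 cos 66.3° = 7.999 m/s, v_y0 = 19.9 sin 66.3° = 18.22 m/s.
Time to reach x = 14.9 m: t = x / v_x = 14.9 / 7.999 = 1.863 s.
y = v_y0 t − ½ g t² = 18.22×1.863 − 5.000×1.863² = 16.6 m.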